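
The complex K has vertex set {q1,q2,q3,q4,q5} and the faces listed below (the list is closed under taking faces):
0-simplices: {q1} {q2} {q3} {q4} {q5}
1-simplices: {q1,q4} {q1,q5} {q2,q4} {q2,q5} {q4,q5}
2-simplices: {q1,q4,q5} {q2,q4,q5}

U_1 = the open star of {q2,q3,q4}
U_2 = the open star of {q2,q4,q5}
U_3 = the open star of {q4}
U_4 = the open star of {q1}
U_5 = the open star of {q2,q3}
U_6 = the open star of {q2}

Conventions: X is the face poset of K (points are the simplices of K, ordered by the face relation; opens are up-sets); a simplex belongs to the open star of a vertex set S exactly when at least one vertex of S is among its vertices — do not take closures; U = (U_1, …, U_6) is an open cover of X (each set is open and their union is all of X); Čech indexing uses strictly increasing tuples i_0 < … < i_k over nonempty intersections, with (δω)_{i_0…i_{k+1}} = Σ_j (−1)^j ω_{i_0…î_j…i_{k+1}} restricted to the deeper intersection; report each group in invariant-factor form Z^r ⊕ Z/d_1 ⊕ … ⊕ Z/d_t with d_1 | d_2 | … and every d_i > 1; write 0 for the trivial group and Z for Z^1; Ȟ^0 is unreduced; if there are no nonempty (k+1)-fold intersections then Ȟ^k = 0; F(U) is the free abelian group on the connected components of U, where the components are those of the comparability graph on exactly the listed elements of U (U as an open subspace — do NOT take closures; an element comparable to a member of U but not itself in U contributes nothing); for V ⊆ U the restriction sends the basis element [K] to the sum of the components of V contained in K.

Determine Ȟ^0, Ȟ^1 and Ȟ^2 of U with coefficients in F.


cover nerve:
  U1={{q2},{q3},{q4},{q1,q4},{q2,q4},{q2,q5},{q4,q5},{q1,q4,q5},{q2,q4,q5}} U2={{q2},{q4},{q5},{q1,q4},{q1,q5},{q2,q4},{q2,q5},{q4,q5},{q1,q4,q5},{q2,q4,q5}} U3={{q4},{q1,q4},{q2,q4},{q4,q5},{q1,q4,q5},{q2,q4,q5}} U4={{q1},{q1,q4},{q1,q5},{q1,q4,q5}} U5={{q2},{q3},{q2,q4},{q2,q5},{q2,q4,q5}} U6={{q2},{q2,q4},{q2,q5},{q2,q4,q5}}
  U12={{q2},{q4},{q1,q4},{q2,q4},{q2,q5},{q4,q5},{q1,q4,q5},{q2,q4,q5}} U13={{q4},{q1,q4},{q2,q4},{q4,q5},{q1,q4,q5},{q2,q4,q5}} U14={{q1,q4},{q1,q4,q5}} U15={{q2},{q3},{q2,q4},{q2,q5},{q2,q4,q5}} U16={{q2},{q2,q4},{q2,q5},{q2,q4,q5}} U23={{q4},{q1,q4},{q2,q4},{q4,q5},{q1,q4,q5},{q2,q4,q5}} U24={{q1,q4},{q1,q5},{q1,q4,q5}} U25={{q2},{q2,q4},{q2,q5},{q2,q4,q5}} U26={{q2},{q2,q4},{q2,q5},{q2,q4,q5}} U34={{q1,q4},{q1,q4,q5}} U35={{q2,q4},{q2,q4,q5}} U36={{q2,q4},{q2,q4,q5}} U56={{q2},{q2,q4},{q2,q5},{q2,q4,q5}}
  U123={{q4},{q1,q4},{q2,q4},{q4,q5},{q1,q4,q5},{q2,q4,q5}} U124={{q1,q4},{q1,q4,q5}} U125={{q2},{q2,q4},{q2,q5},{q2,q4,q5}} U126={{q2},{q2,q4},{q2,q5},{q2,q4,q5}} U134={{q1,q4},{q1,q4,q5}} U135={{q2,q4},{q2,q4,q5}} U136={{q2,q4},{q2,q4,q5}} U156={{q2},{q2,q4},{q2,q5},{q2,q4,q5}} U234={{q1,q4},{q1,q4,q5}} U235={{q2,q4},{q2,q4,q5}} U236={{q2,q4},{q2,q4,q5}} U256={{q2},{q2,q4},{q2,q5},{q2,q4,q5}} U356={{q2,q4},{q2,q4,q5}}
  U1234={{q1,q4},{q1,q4,q5}} U1235={{q2,q4},{q2,q4,q5}} U1236={{q2,q4},{q2,q4,q5}} U1256={{q2},{q2,q4},{q2,q5},{q2,q4,q5}} U1356={{q2,q4},{q2,q4,q5}} U2356={{q2,q4},{q2,q4,q5}}
  U12356={{q2,q4},{q2,q4,q5}}
components per intersection:
  U1: {{q2},{q4},{q1,q4},{q2,q4},{q2,q5},{q4,q5},{q1,q4,q5},{q2,q4,q5}} {{q3}}
  U2: {{q2},{q4},{q5},{q1,q4},{q1,q5},{q2,q4},{q2,q5},{q4,q5},{q1,q4,q5},{q2,q4,q5}}
  U3: {{q4},{q1,q4},{q2,q4},{q4,q5},{q1,q4,q5},{q2,q4,q5}}
  U4: {{q1},{q1,q4},{q1,q5},{q1,q4,q5}}
  U5: {{q2},{q2,q4},{q2,q5},{q2,q4,q5}} {{q3}}
  U6: {{q2},{q2,q4},{q2,q5},{q2,q4,q5}}
  U12: {{q2},{q4},{q1,q4},{q2,q4},{q2,q5},{q4,q5},{q1,q4,q5},{q2,q4,q5}}
  U13: {{q4},{q1,q4},{q2,q4},{q4,q5},{q1,q4,q5},{q2,q4,q5}}
  U14: {{q1,q4},{q1,q4,q5}}
  U15: {{q2},{q2,q4},{q2,q5},{q2,q4,q5}} {{q3}}
  U16: {{q2},{q2,q4},{q2,q5},{q2,q4,q5}}
  U23: {{q4},{q1,q4},{q2,q4},{q4,q5},{q1,q4,q5},{q2,q4,q5}}
  U24: {{q1,q4},{q1,q5},{q1,q4,q5}}
  U25: {{q2},{q2,q4},{q2,q5},{q2,q4,q5}}
  U26: {{q2},{q2,q4},{q2,q5},{q2,q4,q5}}
  U34: {{q1,q4},{q1,q4,q5}}
  U35: {{q2,q4},{q2,q4,q5}}
  U36: {{q2,q4},{q2,q4,q5}}
  U56: {{q2},{q2,q4},{q2,q5},{q2,q4,q5}}
  U123: {{q4},{q1,q4},{q2,q4},{q4,q5},{q1,q4,q5},{q2,q4,q5}}
  U124: {{q1,q4},{q1,q4,q5}}
  U125: {{q2},{q2,q4},{q2,q5},{q2,q4,q5}}
  U126: {{q2},{q2,q4},{q2,q5},{q2,q4,q5}}
  U134: {{q1,q4},{q1,q4,q5}}
  U135: {{q2,q4},{q2,q4,q5}}
  U136: {{q2,q4},{q2,q4,q5}}
  U156: {{q2},{q2,q4},{q2,q5},{q2,q4,q5}}
  U234: {{q1,q4},{q1,q4,q5}}
  U235: {{q2,q4},{q2,q4,q5}}
  U236: {{q2,q4},{q2,q4,q5}}
  U256: {{q2},{q2,q4},{q2,q5},{q2,q4,q5}}
  U356: {{q2,q4},{q2,q4,q5}}
  U1234: {{q1,q4},{q1,q4,q5}}
  U1235: {{q2,q4},{q2,q4,q5}}
  U1236: {{q2,q4},{q2,q4,q5}}
  U1256: {{q2},{q2,q4},{q2,q5},{q2,q4,q5}}
  U1356: {{q2,q4},{q2,q4,q5}}
  U2356: {{q2,q4},{q2,q4,q5}}
  U12356: {{q2,q4},{q2,q4,q5}}
C dims 8,14,13,6; δ0: rk 6, SNF 1^6; δ1: rk 8, SNF 1^8; δ2: rk 5, SNF 1^5
Ȟ^0: (8−6)−0=2 ⇒ Z^2
Ȟ^1: (14−8)−6=0 ⇒ 0
Ȟ^2: (13−5)−8=0 ⇒ 0

Ȟ^0 ≅ Z^2,  Ȟ^1 ≅ 0,  Ȟ^2 ≅ 0


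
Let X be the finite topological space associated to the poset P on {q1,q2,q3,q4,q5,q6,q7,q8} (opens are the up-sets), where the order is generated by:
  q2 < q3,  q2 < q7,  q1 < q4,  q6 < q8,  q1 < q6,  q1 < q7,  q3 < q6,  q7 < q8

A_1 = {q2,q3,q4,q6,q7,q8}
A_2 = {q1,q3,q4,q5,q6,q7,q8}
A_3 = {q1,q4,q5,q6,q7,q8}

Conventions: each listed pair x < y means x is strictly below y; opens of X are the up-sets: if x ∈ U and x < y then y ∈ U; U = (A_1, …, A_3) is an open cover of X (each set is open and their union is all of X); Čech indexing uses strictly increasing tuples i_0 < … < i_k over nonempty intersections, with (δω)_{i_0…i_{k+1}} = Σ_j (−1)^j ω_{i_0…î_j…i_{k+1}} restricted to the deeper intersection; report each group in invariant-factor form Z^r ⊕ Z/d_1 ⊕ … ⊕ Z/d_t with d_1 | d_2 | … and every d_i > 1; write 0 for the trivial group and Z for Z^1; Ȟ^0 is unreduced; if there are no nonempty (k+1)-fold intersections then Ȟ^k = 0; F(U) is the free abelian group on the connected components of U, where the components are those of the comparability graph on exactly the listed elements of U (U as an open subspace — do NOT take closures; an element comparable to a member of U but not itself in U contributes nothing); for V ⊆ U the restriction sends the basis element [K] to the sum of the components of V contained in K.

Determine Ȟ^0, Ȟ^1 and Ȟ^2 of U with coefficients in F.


cover nerve:
  A12={q3,q4,q6,q7,q8} A13={q4,q6,q7,q8} A23={q1,q4,q5,q6,q7,q8}
  A123={q4,q6,q7,q8}
components per intersection:
  A1: {q2,q3,q6,q7,q8} {q4}
  A2: {q1,q3,q4,q6,q7,q8} {q5}
  A3: {q1,q4,q6,q7,q8} {q5}
  A12: {q3,q6,q7,q8} {q4}
  A13: {q4} {q6,q7,q8}
  A23: {q1,q4,q6,q7,q8} {q5}
  A123: {q4} {q6,q7,q8}
C dims 6,6,2; δ0: rk 4, SNF 1^4; δ1: rk 2, SNF 1^2
Ȟ^0: (6−4)−0=2 ⇒ Z^2
Ȟ^1: (6−2)−4=0 ⇒ 0
Ȟ^2: (2−0)−2=0 ⇒ 0

Ȟ^0 = Z^2,  Ȟ^1 = 0,  Ȟ^2 = 0


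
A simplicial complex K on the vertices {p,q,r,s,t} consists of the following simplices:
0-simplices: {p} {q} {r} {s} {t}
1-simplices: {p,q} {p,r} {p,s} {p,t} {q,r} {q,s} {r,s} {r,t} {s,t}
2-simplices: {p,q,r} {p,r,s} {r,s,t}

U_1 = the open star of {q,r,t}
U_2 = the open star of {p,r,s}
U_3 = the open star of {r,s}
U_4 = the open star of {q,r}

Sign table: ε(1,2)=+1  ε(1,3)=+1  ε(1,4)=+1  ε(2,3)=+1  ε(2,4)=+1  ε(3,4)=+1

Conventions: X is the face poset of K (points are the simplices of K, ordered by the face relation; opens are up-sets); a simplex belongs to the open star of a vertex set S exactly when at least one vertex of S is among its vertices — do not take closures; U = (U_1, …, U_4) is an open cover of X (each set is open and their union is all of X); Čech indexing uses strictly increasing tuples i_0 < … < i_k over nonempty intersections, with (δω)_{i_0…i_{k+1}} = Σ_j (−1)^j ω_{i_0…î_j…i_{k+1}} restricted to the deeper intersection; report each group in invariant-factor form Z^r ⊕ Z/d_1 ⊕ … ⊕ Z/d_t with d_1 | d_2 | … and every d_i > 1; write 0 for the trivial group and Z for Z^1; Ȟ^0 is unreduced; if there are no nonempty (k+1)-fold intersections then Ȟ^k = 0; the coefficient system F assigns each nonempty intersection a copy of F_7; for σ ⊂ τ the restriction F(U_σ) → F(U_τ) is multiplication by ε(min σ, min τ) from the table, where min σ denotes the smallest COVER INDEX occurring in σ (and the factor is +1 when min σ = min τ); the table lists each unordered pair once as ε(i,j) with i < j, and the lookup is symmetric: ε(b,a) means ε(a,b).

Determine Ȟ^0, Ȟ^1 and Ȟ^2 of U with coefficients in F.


nerve simplices:
  U1={{q},{r},{t},{p,q},{p,r},{p,t},{q,r},{q,s},{r,s},{r,t},{s,t},{p,q,r},{p,r,s},{r,s,t}} U2={{p},{r},{s},{p,q},{p,r},{p,s},{p,t},{q,r},{q,s},{r,s},{r,t},{s,t},{p,q,r},{p,r,s},{r,s,t}} U3={{r},{s},{p,r},{p,s},{q,r},{q,s},{r,s},{r,t},{s,t},{p,q,r},{p,r,s},{r,s,t}} U4={{q},{r},{p,q},{p,r},{q,r},{q,s},{r,s},{r,t},{p,q,r},{p,r,s},{r,s,t}}
  U12={{r},{p,q},{p,r},{p,t},{q,r},{q,s},{r,s},{r,t},{s,t},{p,q,r},{p,r,s},{r,s,t}} U13={{r},{p,r},{q,r},{q,s},{r,s},{r,t},{s,t},{p,q,r},{p,r,s},{r,s,t}} U14={{q},{r},{p,q},{p,r},{q,r},{q,s},{r,s},{r,t},{p,q,r},{p,r,s},{r,s,t}} U23={{r},{s},{p,r},{p,s},{q,r},{q,s},{r,s},{r,t},{s,t},{p,q,r},{p,r,s},{r,s,t}} U24={{r},{p,q},{p,r},{q,r},{q,s},{r,s},{r,t},{p,q,r},{p,r,s},{r,s,t}} U34={{r},{p,r},{q,r},{q,s},{r,s},{r,t},{p,q,r},{p,r,s},{r,s,t}}
  U123={{r},{p,r},{q,r},{q,s},{r,s},{r,t},{s,t},{p,q,r},{p,r,s},{r,s,t}} U124={{r},{p,q},{p,r},{q,r},{q,s},{r,s},{r,t},{p,q,r},{p,r,s},{r,s,t}} U134={{r},{p,r},{q,r},{q,s},{r,s},{r,t},{p,q,r},{p,r,s},{r,s,t}} U234={{r},{p,r},{q,r},{q,s},{r,s},{r,t},{p,q,r},{p,r,s},{r,s,t}}
  U1234={{r},{p,r},{q,r},{q,s},{r,s},{r,t},{p,q,r},{p,r,s},{r,s,t}}
C dims 4,6,4,1; δ0: rk_F7 3; δ1: rk_F7 3; δ2: rk_F7 1
degree 0: 4−3−0 = 1 → Ȟ^0 ≅ Z/7
degree 1: 6−3−3 = 0 → Ȟ^1 ≅ 0
degree 2: 4−1−3 = 0 → Ȟ^2 ≅ 0

Ȟ^0 = Z/7, Ȟ^1 = 0, Ȟ^2 = 0


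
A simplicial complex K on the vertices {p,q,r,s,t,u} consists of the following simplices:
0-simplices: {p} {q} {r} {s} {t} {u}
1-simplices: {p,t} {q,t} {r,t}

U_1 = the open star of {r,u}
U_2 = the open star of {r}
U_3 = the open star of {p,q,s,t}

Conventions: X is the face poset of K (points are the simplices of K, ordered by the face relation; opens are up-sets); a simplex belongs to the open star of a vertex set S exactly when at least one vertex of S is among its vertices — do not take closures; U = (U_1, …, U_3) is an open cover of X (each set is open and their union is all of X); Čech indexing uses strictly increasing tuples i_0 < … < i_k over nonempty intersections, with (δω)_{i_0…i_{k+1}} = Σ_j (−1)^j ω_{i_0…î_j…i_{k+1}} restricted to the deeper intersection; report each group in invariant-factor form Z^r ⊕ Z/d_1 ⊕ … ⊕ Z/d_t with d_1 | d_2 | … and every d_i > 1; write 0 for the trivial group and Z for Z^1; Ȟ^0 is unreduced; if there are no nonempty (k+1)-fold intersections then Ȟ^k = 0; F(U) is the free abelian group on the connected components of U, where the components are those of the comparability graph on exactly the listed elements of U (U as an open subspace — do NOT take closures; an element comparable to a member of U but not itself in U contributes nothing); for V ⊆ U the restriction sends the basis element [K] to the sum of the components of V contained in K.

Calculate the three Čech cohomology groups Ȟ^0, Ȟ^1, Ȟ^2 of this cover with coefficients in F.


Ȟ^0(U;F) ≅ Z^3; Ȟ^1(U;F) ≅ 0; Ȟ^2(U;F) ≅ 0

nerve of the cover:
  U1={{r},{u},{r,t}} U2={{r},{r,t}} U3={{p},{q},{s},{t},{p,t},{q,t},{r,t}}
  U12={{r},{r,t}} U13={{r,t}} U23={{r,t}}
  U123={{r,t}}
components per intersection:
  U1: {{r},{r,t}} {{u}}
  U2: {{r},{r,t}}
  U3: {{p},{q},{t},{p,t},{q,t},{r,t}} {{s}}
  U12: {{r},{r,t}}
  U13: {{r,t}}
  U23: {{r,t}}
  U123: {{r,t}}
C dims 5,3,1; δ0: rk 2, SNF 1^2; δ1: rk 1, SNF 1^1
Ȟ^0 = (5 − 2) − 0 = 3, so Ȟ^0 ≅ Z^3
Ȟ^1 = (3 − 1) − 2 = 0, so Ȟ^1 ≅ 0
Ȟ^2 = (1 − 0) − 1 = 0, so Ȟ^2 ≅ 0


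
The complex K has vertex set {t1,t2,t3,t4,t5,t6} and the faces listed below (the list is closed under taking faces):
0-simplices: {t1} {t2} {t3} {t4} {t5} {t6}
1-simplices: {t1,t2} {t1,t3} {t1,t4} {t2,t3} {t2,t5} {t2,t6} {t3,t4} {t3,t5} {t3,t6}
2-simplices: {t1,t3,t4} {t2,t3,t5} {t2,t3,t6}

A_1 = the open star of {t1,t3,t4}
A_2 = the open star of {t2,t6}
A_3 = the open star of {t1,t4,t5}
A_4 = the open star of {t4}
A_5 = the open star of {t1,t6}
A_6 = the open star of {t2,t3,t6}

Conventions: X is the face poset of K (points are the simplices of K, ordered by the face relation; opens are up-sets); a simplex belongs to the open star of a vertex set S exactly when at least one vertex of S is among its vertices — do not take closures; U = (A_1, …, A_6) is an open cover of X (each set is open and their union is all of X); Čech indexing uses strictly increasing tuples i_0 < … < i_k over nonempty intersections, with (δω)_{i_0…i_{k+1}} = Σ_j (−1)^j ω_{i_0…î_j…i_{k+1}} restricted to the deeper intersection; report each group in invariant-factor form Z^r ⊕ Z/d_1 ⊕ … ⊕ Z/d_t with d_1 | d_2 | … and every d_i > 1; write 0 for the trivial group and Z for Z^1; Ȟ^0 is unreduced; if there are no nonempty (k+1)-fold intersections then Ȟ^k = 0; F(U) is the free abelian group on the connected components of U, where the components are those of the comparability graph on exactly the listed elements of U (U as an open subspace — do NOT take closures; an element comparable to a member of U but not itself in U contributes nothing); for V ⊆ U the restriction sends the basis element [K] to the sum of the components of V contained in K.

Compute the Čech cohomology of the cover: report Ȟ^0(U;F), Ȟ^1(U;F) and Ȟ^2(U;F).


Ȟ^0 ≅ Z,  Ȟ^1 ≅ Z,  Ȟ^2 ≅ 0

nonempty intersections:
  A1={{t1},{t3},{t4},{t1,t2},{t1,t3},{t1,t4},{t2,t3},{t3,t4},{t3,t5},{t3,t6},{t1,t3,t4},{t2,t3,t5},{t2,t3,t6}} A2={{t2},{t6},{t1,t2},{t2,t3},{t2,t5},{t2,t6},{t3,t6},{t2,t3,t5},{t2,t3,t6}} A3={{t1},{t4},{t5},{t1,t2},{t1,t3},{t1,t4},{t2,t5},{t3,t4},{t3,t5},{t1,t3,t4},{t2,t3,t5}} A4={{t4},{t1,t4},{t3,t4},{t1,t3,t4}} A5={{t1},{t6},{t1,t2},{t1,t3},{t1,t4},{t2,t6},{t3,t6},{t1,t3,t4},{t2,t3,t6}} A6={{t2},{t3},{t6},{t1,t2},{t1,t3},{t2,t3},{t2,t5},{t2,t6},{t3,t4},{t3,t5},{t3,t6},{t1,t3,t4},{t2,t3,t5},{t2,t3,t6}}
  A12={{t1,t2},{t2,t3},{t3,t6},{t2,t3,t5},{t2,t3,t6}} A13={{t1},{t4},{t1,t2},{t1,t3},{t1,t4},{t3,t4},{t3,t5},{t1,t3,t4},{t2,t3,t5}} A14={{t4},{t1,t4},{t3,t4},{t1,t3,t4}} A15={{t1},{t1,t2},{t1,t3},{t1,t4},{t3,t6},{t1,t3,t4},{t2,t3,t6}} A16={{t3},{t1,t2},{t1,t3},{t2,t3},{t3,t4},{t3,t5},{t3,t6},{t1,t3,t4},{t2,t3,t5},{t2,t3,t6}} A23={{t1,t2},{t2,t5},{t2,t3,t5}} A25={{t6},{t1,t2},{t2,t6},{t3,t6},{t2,t3,t6}} A26={{t2},{t6},{t1,t2},{t2,t3},{t2,t5},{t2,t6},{t3,t6},{t2,t3,t5},{t2,t3,t6}} A34={{t4},{t1,t4},{t3,t4},{t1,t3,t4}} A35={{t1},{t1,t2},{t1,t3},{t1,t4},{t1,t3,t4}} A36={{t1,t2},{t1,t3},{t2,t5},{t3,t4},{t3,t5},{t1,t3,t4},{t2,t3,t5}} A45={{t1,t4},{t1,t3,t4}} A46={{t3,t4},{t1,t3,t4}} A56={{t6},{t1,t2},{t1,t3},{t2,t6},{t3,t6},{t1,t3,t4},{t2,t3,t6}}
  A123={{t1,t2},{t2,t3,t5}} A125={{t1,t2},{t3,t6},{t2,t3,t6}} A126={{t1,t2},{t2,t3},{t3,t6},{t2,t3,t5},{t2,t3,t6}} A134={{t4},{t1,t4},{t3,t4},{t1,t3,t4}} A135={{t1},{t1,t2},{t1,t3},{t1,t4},{t1,t3,t4}} A136={{t1,t2},{t1,t3},{t3,t4},{t3,t5},{t1,t3,t4},{t2,t3,t5}} A145={{t1,t4},{t1,t3,t4}} A146={{t3,t4},{t1,t3,t4}} A156={{t1,t2},{t1,t3},{t3,t6},{t1,t3,t4},{t2,t3,t6}} A235={{t1,t2}} A236={{t1,t2},{t2,t5},{t2,t3,t5}} A256={{t6},{t1,t2},{t2,t6},{t3,t6},{t2,t3,t6}} A345={{t1,t4},{t1,t3,t4}} A346={{t3,t4},{t1,t3,t4}} A356={{t1,t2},{t1,t3},{t1,t3,t4}} A456={{t1,t3,t4}}
  A1235={{t1,t2}} A1236={{t1,t2},{t2,t3,t5}} A1256={{t1,t2},{t3,t6},{t2,t3,t6}} A1345={{t1,t4},{t1,t3,t4}} A1346={{t3,t4},{t1,t3,t4}} A1356={{t1,t2},{t1,t3},{t1,t3,t4}} A1456={{t1,t3,t4}} A2356={{t1,t2}} A3456={{t1,t3,t4}}
  A12356={{t1,t2}} A13456={{t1,t3,t4}}
components per intersection:
  A1: {{t1},{t3},{t4},{t1,t2},{t1,t3},{t1,t4},{t2,t3},{t3,t4},{t3,t5},{t3,t6},{t1,t3,t4},{t2,t3,t5},{t2,t3,t6}}
  A2: {{t2},{t6},{t1,t2},{t2,t3},{t2,t5},{t2,t6},{t3,t6},{t2,t3,t5},{t2,t3,t6}}
  A3: {{t1},{t4},{t1,t2},{t1,t3},{t1,t4},{t3,t4},{t1,t3,t4}} {{t5},{t2,t5},{t3,t5},{t2,t3,t5}}
  A4: {{t4},{t1,t4},{t3,t4},{t1,t3,t4}}
  A5: {{t1},{t1,t2},{t1,t3},{t1,t4},{t1,t3,t4}} {{t6},{t2,t6},{t3,t6},{t2,t3,t6}}
  A6: {{t2},{t3},{t6},{t1,t2},{t1,t3},{t2,t3},{t2,t5},{t2,t6},{t3,t4},{t3,t5},{t3,t6},{t1,t3,t4},{t2,t3,t5},{t2,t3,t6}}
  A12: {{t1,t2}} {{t2,t3},{t3,t6},{t2,t3,t5},{t2,t3,t6}}
  A13: {{t1},{t4},{t1,t2},{t1,t3},{t1,t4},{t3,t4},{t1,t3,t4}} {{t3,t5},{t2,t3,t5}}
  A14: {{t4},{t1,t4},{t3,t4},{t1,t3,t4}}
  A15: {{t1},{t1,t2},{t1,t3},{t1,t4},{t1,t3,t4}} {{t3,t6},{t2,t3,t6}}
  A16: {{t3},{t1,t3},{t2,t3},{t3,t4},{t3,t5},{t3,t6},{t1,t3,t4},{t2,t3,t5},{t2,t3,t6}} {{t1,t2}}
  A23: {{t1,t2}} {{t2,t5},{t2,t3,t5}}
  A25: {{t6},{t2,t6},{t3,t6},{t2,t3,t6}} {{t1,t2}}
  A26: {{t2},{t6},{t1,t2},{t2,t3},{t2,t5},{t2,t6},{t3,t6},{t2,t3,t5},{t2,t3,t6}}
  A34: {{t4},{t1,t4},{t3,t4},{t1,t3,t4}}
  A35: {{t1},{t1,t2},{t1,t3},{t1,t4},{t1,t3,t4}}
  A36: {{t1,t2}} {{t1,t3},{t3,t4},{t1,t3,t4}} {{t2,t5},{t3,t5},{t2,t3,t5}}
  A45: {{t1,t4},{t1,t3,t4}}
  A46: {{t3,t4},{t1,t3,t4}}
  A56: {{t6},{t2,t6},{t3,t6},{t2,t3,t6}} {{t1,t2}} {{t1,t3},{t1,t3,t4}}
  A123: {{t1,t2}} {{t2,t3,t5}}
  A125: {{t1,t2}} {{t3,t6},{t2,t3,t6}}
  A126: {{t1,t2}} {{t2,t3},{t3,t6},{t2,t3,t5},{t2,t3,t6}}
  A134: {{t4},{t1,t4},{t3,t4},{t1,t3,t4}}
  A135: {{t1},{t1,t2},{t1,t3},{t1,t4},{t1,t3,t4}}
  A136: {{t1,t2}} {{t1,t3},{t3,t4},{t1,t3,t4}} {{t3,t5},{t2,t3,t5}}
  A145: {{t1,t4},{t1,t3,t4}}
  A146: {{t3,t4},{t1,t3,t4}}
  A156: {{t1,t2}} {{t1,t3},{t1,t3,t4}} {{t3,t6},{t2,t3,t6}}
  A235: {{t1,t2}}
  A236: {{t1,t2}} {{t2,t5},{t2,t3,t5}}
  A256: {{t6},{t2,t6},{t3,t6},{t2,t3,t6}} {{t1,t2}}
  A345: {{t1,t4},{t1,t3,t4}}
  A346: {{t3,t4},{t1,t3,t4}}
  A356: {{t1,t2}} {{t1,t3},{t1,t3,t4}}
  A456: {{t1,t3,t4}}
  A1235: {{t1,t2}}
  A1236: {{t1,t2}} {{t2,t3,t5}}
  A1256: {{t1,t2}} {{t3,t6},{t2,t3,t6}}
  A1345: {{t1,t4},{t1,t3,t4}}
  A1346: {{t3,t4},{t1,t3,t4}}
  A1356: {{t1,t2}} {{t1,t3},{t1,t3,t4}}
  A1456: {{t1,t3,t4}}
  A2356: {{t1,t2}}
  A3456: {{t1,t3,t4}}
  A12356: {{t1,t2}}
  A13456: {{t1,t3,t4}}
C dims 8,24,26,12; δ0: rk 7, SNF 1^7; δ1: rk 16, SNF 1^16; δ2: rk 10, SNF 1^10
Ȟ^0: (8−7)−0=1 ⇒ Z
Ȟ^1: (24−16)−7=1 ⇒ Z
Ȟ^2: (26−10)−16=0 ⇒ 0


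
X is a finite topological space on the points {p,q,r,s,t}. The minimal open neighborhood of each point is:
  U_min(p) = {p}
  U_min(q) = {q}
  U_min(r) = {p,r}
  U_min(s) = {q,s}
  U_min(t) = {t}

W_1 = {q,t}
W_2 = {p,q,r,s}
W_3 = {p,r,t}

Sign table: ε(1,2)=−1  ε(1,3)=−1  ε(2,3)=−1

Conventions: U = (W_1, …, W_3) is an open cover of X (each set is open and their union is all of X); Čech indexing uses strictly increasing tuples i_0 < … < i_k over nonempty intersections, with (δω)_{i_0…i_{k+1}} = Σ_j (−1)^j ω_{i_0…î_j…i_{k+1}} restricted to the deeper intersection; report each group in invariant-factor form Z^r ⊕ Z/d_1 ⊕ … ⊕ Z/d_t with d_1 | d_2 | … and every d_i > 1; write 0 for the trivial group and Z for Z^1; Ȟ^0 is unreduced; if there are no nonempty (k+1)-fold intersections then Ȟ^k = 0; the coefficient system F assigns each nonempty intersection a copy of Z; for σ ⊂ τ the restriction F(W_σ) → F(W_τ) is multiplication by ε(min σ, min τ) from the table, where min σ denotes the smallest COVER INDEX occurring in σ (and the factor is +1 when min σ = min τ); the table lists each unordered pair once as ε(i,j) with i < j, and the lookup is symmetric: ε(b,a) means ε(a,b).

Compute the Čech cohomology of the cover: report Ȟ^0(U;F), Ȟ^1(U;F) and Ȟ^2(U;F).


Ȟ^0 = 0; Ȟ^1 = Z/2; Ȟ^2 = 0

nonempty overlaps:
  W12={q} W13={t} W23={p,r}
C dims 3,3; δ0: rk 3, SNF 1^2·2
degree 0: 3−3−0 = 0 → Ȟ^0 ≅ 0
degree 1: 3−0−3 = 0 plus torsion [2] → Ȟ^1 ≅ Z/2
degree 2: 0−0−0 = 0 → Ȟ^2 ≅ 0


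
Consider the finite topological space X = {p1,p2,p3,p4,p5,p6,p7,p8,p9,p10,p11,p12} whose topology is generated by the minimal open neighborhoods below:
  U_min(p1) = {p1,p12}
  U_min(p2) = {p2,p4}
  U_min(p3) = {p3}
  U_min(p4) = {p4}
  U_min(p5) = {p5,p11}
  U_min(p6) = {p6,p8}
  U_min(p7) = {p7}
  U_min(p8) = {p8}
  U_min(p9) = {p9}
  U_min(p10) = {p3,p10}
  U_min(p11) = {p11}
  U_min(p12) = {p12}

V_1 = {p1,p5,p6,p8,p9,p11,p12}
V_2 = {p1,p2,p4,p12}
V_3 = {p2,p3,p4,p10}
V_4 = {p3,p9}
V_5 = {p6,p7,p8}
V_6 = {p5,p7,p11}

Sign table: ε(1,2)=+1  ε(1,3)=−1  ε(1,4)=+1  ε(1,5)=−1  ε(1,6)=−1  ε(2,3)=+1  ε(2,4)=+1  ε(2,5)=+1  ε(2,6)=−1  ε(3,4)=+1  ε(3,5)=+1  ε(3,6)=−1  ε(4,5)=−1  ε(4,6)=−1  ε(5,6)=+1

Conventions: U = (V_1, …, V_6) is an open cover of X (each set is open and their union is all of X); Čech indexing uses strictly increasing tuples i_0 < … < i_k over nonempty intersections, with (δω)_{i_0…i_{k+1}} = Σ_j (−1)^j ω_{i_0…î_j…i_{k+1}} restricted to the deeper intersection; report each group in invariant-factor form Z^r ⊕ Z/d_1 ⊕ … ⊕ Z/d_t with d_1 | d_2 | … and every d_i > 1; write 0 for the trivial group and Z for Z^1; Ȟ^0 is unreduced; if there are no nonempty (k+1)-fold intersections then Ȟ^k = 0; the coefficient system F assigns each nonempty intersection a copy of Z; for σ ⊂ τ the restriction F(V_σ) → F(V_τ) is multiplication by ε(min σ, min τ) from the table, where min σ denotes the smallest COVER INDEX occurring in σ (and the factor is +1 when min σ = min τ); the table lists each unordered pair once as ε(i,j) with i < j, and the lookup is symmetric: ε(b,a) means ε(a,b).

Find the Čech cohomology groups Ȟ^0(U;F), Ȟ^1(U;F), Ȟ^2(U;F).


Ȟ^0 = Z, Ȟ^1 = Z^2, Ȟ^2 = 0

nerve simplices:
  V12={p1,p12} V14={p9} V15={p6,p8} V16={p5,p11} V23={p2,p4} V34={p3} V56={p7}
C dims 6,7; δ0: rk 5, SNF 1^5
degree 0: 6−5−0 = 1 → Ȟ^0 ≅ Z
degree 1: 7−0−5 = 2 → Ȟ^1 ≅ Z^2
degree 2: 0−0−0 = 0 → Ȟ^2 ≅ 0


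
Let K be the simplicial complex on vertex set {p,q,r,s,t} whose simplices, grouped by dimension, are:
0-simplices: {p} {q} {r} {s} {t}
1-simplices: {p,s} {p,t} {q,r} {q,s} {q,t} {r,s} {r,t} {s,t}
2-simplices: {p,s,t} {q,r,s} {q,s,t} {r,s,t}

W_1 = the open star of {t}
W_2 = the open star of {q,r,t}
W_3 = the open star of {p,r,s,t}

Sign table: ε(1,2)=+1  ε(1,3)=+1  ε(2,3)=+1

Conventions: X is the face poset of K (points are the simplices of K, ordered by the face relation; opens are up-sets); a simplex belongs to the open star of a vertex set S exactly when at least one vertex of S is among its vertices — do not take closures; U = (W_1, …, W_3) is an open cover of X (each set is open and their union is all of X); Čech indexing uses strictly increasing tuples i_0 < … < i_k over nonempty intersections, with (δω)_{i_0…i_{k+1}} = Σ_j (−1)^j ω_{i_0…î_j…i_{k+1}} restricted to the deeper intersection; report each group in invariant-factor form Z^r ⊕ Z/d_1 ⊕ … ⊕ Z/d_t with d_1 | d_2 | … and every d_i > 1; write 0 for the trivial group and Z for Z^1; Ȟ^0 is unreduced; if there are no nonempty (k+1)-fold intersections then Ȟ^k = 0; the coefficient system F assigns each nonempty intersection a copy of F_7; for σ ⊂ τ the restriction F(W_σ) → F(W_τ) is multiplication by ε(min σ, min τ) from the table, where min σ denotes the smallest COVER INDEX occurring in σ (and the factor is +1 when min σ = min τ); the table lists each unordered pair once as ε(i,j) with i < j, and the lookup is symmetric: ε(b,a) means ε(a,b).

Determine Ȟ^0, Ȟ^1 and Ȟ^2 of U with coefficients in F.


nerve of the cover:
  W1={{t},{p,t},{q,t},{r,t},{s,t},{p,s,t},{q,s,t},{r,s,t}} W2={{q},{r},{t},{p,t},{q,r},{q,s},{q,t},{r,s},{r,t},{s,t},{p,s,t},{q,r,s},{q,s,t},{r,s,t}} W3={{p},{r},{s},{t},{p,s},{p,t},{q,r},{q,s},{q,t},{r,s},{r,t},{s,t},{p,s,t},{q,r,s},{q,s,t},{r,s,t}}
  W12={{t},{p,t},{q,t},{r,t},{s,t},{p,s,t},{q,s,t},{r,s,t}} W13={{t},{p,t},{q,t},{r,t},{s,t},{p,s,t},{q,s,t},{r,s,t}} W23={{r},{t},{p,t},{q,r},{q,s},{q,t},{r,s},{r,t},{s,t},{p,s,t},{q,r,s},{q,s,t},{r,s,t}}
  W123={{t},{p,t},{q,t},{r,t},{s,t},{p,s,t},{q,s,t},{r,s,t}}
C dims 3,3,1; δ0: rk_F7 2; δ1: rk_F7 1
Ȟ^0 = (3 − 2) − 0 = 1, so Ȟ^0 ≅ Z/7
Ȟ^1 = (3 − 1) − 2 = 0, so Ȟ^1 ≅ 0
Ȟ^2 = (1 − 0) − 1 = 0, so Ȟ^2 ≅ 0

Ȟ^0(U;F) ≅ Z/7, Ȟ^1(U;F) ≅ 0 and Ȟ^2(U;F) ≅ 0


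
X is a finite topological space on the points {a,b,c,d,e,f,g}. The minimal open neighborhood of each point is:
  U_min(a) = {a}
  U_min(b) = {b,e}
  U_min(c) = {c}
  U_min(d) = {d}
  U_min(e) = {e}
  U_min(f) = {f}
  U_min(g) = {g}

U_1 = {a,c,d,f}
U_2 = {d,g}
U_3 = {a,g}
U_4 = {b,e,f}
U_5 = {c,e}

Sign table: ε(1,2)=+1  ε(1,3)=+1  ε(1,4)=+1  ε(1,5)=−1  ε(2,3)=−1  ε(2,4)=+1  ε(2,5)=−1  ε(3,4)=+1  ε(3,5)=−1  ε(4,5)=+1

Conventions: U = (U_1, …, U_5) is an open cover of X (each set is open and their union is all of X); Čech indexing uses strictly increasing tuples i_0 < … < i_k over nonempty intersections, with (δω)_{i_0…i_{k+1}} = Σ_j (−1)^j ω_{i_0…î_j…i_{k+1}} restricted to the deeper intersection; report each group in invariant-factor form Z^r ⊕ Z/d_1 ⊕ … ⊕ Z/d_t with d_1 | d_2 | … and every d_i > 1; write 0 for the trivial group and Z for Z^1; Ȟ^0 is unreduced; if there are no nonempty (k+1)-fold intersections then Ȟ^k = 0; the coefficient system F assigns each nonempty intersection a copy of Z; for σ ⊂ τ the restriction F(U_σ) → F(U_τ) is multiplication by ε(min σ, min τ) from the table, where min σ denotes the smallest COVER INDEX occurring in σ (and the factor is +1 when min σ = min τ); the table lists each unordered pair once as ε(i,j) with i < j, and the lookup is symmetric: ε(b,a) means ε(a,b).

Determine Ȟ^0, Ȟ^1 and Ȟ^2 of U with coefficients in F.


intersection data:
  U12={d} U13={a} U14={f} U15={c} U23={g} U45={e}
C dims 5,6; δ0: rk 5, SNF 1^4·2
Ȟ^0 = (5 − 5) − 0 = 0, so Ȟ^0 ≅ 0
Ȟ^1 = (6 − 0) − 5 = 1 plus torsion [2], so Ȟ^1 ≅ Z ⊕ Z/2
Ȟ^2 = (0 − 0) − 0 = 0, so Ȟ^2 ≅ 0

Ȟ^0 ≅ 0, Ȟ^1 ≅ Z ⊕ Z/2, Ȟ^2 ≅ 0


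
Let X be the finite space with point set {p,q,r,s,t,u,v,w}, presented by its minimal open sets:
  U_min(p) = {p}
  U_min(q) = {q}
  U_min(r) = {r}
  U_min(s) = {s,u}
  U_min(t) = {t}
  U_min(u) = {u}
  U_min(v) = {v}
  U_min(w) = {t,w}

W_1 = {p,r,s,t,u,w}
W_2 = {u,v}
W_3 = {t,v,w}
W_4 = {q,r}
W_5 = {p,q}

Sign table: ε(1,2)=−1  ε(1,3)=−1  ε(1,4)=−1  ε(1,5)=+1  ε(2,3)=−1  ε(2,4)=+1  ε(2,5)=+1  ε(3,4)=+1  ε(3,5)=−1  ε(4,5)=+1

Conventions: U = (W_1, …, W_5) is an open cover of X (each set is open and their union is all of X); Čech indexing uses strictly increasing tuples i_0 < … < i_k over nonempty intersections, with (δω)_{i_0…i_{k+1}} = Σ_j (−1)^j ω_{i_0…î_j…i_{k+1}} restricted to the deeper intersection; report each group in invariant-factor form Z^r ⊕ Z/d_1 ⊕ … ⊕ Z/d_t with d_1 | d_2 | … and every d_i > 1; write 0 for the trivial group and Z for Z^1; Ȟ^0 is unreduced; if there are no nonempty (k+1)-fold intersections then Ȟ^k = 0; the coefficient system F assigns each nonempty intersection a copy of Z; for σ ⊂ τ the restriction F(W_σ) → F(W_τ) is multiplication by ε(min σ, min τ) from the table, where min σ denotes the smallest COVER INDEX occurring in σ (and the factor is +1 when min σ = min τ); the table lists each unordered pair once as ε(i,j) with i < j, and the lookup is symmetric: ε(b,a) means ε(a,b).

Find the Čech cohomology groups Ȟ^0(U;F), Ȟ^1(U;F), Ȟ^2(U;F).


nerve simplices:
  W12={u} W13={t,w} W14={r} W15={p} W23={v} W45={q}
C dims 5,6; δ0: rk 5, SNF 1^4·2
degree 0: 5−5−0 = 0 → Ȟ^0 ≅ 0
degree 1: 6−0−5 = 1 plus torsion [2] → Ȟ^1 ≅ Z ⊕ Z/2
degree 2: 0−0−0 = 0 → Ȟ^2 ≅ 0

Ȟ^0(U;F) ≅ 0; Ȟ^1(U;F) ≅ Z ⊕ Z/2; Ȟ^2(U;F) ≅ 0


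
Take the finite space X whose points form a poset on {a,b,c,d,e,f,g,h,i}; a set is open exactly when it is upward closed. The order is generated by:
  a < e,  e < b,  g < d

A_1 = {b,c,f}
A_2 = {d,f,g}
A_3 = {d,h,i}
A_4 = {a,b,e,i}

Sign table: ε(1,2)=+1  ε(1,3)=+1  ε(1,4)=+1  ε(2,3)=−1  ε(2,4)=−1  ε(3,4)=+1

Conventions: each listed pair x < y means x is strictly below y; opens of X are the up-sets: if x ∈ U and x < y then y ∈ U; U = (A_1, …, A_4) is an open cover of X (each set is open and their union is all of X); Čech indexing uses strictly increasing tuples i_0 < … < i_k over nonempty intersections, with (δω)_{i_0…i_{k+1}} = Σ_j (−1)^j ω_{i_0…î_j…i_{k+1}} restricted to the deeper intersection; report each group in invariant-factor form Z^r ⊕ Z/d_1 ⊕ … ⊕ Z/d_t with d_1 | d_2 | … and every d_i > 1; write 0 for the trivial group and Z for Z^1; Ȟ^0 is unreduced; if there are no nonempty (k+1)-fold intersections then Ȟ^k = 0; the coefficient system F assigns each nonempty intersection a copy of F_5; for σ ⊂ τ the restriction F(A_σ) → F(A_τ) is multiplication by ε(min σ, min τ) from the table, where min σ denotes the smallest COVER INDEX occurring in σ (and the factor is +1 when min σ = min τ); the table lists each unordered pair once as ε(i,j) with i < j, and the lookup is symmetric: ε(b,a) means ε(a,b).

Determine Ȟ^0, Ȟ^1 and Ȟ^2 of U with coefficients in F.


Ȟ^0 = 0; Ȟ^1 = 0; Ȟ^2 = 0

cover nerve:
  A12={f} A14={b} A23={d} A34={i}
C dims 4,4; δ0: rk_F5 4
Ȟ^0: (4−4)−0=0 ⇒ 0
Ȟ^1: (4−0)−4=0 ⇒ 0
Ȟ^2: (0−0)−0=0 ⇒ 0


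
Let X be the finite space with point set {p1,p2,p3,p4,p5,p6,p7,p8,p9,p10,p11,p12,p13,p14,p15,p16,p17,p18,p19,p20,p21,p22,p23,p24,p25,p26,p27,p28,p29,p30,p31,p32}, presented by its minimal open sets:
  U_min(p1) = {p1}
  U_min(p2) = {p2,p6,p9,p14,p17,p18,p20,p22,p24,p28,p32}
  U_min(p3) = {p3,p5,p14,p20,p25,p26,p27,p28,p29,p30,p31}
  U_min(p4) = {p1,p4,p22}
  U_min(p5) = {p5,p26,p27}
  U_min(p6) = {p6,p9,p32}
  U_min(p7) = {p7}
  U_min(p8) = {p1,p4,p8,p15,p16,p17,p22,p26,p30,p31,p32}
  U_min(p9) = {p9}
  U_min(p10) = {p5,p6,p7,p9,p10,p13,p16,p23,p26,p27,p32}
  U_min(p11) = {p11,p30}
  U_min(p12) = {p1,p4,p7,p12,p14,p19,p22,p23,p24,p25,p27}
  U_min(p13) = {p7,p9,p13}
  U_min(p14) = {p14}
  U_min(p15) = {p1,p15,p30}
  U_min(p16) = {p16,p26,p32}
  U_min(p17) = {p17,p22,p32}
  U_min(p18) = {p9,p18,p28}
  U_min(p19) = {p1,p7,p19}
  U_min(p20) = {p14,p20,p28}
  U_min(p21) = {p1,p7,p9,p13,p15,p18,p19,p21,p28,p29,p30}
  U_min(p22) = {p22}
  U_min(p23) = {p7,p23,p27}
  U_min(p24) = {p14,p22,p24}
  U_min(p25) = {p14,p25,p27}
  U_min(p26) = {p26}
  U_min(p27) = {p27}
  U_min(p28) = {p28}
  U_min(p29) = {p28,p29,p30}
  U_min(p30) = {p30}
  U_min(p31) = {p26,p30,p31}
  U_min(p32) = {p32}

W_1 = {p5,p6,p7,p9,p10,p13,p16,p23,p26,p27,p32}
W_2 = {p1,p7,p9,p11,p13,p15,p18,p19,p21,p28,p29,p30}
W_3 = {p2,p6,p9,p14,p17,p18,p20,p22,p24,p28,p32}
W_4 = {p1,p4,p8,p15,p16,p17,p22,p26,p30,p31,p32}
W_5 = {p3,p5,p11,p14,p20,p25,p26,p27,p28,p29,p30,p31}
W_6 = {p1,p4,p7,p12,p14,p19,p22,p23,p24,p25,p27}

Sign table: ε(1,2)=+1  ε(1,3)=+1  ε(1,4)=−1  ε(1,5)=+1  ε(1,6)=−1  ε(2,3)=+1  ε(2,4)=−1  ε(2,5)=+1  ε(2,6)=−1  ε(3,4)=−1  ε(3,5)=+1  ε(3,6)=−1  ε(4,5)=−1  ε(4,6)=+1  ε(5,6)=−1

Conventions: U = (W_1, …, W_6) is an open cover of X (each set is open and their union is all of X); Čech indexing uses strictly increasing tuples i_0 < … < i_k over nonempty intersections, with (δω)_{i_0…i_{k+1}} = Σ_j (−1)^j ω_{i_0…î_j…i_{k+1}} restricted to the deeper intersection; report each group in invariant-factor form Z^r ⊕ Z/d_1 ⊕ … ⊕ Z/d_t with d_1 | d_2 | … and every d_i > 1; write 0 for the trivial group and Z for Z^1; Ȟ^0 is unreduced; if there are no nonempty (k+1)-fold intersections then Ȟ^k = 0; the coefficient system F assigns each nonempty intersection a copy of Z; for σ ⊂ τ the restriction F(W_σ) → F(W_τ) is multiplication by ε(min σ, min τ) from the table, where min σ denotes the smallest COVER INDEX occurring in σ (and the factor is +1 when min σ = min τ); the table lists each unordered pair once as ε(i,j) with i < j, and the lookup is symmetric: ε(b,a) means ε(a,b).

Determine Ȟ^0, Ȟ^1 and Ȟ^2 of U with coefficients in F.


Ȟ^0 = Z, Ȟ^1 = 0, Ȟ^2 = Z/2

nonempty overlaps:
  W12={p7,p9,p13} W13={p6,p9,p32} W14={p16,p26,p32} W15={p5,p26,p27} W16={p7,p23,p27} W23={p9,p18,p28} W24={p1,p15,p30} W25={p11,p28,p29,p30} W26={p1,p7,p19} W34={p17,p22,p32} W35={p14,p20,p28} W36={p14,p22,p24} W45={p26,p30,p31} W46={p1,p4,p22} W56={p14,p25,p27}
  W123={p9} W126={p7} W134={p32} W145={p26} W156={p27} W235={p28} W245={p30} W246={p1} W346={p22} W356={p14}
C dims 6,15,10; δ0: rk 5, SNF 1^5; δ1: rk 10, SNF 1^9·2
degree 0: 6−5−0 = 1 → Ȟ^0 ≅ Z
degree 1: 15−10−5 = 0 → Ȟ^1 ≅ 0
degree 2: 10−0−10 = 0 plus torsion [2] → Ȟ^2 ≅ Z/2


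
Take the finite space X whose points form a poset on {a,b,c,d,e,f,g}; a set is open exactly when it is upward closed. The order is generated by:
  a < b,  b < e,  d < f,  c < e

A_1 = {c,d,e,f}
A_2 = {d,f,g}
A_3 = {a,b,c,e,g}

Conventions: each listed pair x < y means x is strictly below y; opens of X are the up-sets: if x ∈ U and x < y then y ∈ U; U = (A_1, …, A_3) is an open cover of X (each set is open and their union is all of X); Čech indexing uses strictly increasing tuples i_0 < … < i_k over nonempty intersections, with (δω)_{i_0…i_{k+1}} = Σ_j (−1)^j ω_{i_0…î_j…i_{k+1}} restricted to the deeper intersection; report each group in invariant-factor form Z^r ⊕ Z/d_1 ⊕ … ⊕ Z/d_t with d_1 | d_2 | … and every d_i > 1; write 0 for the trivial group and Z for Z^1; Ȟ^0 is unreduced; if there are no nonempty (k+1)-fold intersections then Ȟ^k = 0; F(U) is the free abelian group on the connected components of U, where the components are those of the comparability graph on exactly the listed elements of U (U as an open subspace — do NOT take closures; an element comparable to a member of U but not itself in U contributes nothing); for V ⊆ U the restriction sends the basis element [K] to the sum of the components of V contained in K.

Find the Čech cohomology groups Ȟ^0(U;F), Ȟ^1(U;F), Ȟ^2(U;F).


Ȟ^0(U;F) ≅ Z^3; Ȟ^1(U;F) ≅ 0; Ȟ^2(U;F) ≅ 0

nonempty overlaps:
  A12={d,f} A13={c,e} A23={g}
components per intersection:
  A1: {c,e} {d,f}
  A2: {d,f} {g}
  A3: {a,b,c,e} {g}
  A12: {d,f}
  A13: {c,e}
  A23: {g}
C dims 6,3; δ0: rk 3, SNF 1^3
degree 0: 6−3−0 = 3 → Ȟ^0 ≅ Z^3
degree 1: 3−0−3 = 0 → Ȟ^1 ≅ 0
degree 2: 0−0−0 = 0 → Ȟ^2 ≅ 0


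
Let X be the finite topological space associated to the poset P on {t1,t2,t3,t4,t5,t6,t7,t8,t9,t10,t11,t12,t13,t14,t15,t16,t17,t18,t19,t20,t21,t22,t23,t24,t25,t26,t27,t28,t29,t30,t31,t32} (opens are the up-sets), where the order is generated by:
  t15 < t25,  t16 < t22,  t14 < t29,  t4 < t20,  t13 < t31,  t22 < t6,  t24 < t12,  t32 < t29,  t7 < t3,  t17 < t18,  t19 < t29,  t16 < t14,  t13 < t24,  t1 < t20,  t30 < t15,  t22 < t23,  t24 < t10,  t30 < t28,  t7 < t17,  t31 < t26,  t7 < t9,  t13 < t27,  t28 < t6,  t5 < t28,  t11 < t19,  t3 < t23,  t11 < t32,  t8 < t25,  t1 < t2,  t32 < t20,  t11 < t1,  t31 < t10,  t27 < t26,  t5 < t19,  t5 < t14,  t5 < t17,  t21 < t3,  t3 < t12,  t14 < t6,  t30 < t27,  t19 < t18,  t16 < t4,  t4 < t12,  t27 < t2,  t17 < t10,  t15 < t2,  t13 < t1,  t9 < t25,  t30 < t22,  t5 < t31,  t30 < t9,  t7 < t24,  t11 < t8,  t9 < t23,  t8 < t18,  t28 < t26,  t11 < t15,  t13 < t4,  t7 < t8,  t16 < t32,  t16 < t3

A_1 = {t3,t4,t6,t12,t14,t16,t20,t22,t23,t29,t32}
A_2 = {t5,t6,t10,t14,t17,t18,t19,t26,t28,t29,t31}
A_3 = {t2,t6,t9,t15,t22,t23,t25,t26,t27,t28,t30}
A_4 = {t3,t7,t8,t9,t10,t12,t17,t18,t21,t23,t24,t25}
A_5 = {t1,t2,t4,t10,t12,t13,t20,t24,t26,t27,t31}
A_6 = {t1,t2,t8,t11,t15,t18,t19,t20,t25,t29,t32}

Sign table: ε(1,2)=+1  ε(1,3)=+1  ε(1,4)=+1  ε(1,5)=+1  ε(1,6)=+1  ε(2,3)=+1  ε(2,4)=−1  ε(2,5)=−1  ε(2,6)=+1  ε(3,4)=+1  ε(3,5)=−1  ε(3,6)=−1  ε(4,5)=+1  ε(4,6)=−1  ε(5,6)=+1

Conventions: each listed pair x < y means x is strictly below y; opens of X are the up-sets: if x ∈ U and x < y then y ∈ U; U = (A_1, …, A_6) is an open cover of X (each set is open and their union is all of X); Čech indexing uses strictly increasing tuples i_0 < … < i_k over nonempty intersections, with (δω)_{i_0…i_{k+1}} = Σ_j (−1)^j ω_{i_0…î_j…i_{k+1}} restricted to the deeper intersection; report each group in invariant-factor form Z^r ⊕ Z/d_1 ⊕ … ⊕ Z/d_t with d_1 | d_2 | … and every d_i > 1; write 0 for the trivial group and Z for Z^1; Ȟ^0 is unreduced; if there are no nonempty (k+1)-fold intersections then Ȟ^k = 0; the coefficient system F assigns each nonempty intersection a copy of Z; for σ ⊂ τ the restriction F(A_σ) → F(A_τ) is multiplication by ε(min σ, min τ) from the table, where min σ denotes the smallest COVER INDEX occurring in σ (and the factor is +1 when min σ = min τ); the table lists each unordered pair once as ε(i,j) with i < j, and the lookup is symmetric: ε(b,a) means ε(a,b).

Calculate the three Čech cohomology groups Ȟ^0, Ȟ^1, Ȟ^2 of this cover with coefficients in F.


nerve simplices:
  A12={t6,t14,t29} A13={t6,t22,t23} A14={t3,t12,t23} A15={t4,t12,t20} A16={t20,t29,t32} A23={t6,t26,t28} A24={t10,t17,t18} A25={t10,t26,t31} A26={t18,t19,t29} A34={t9,t23,t25} A35={t2,t26,t27} A36={t2,t15,t25} A45={t10,t12,t24} A46={t8,t18,t25} A56={t1,t2,t20}
  A123={t6} A126={t29} A134={t23} A145={t12} A156={t20} A235={t26} A245={t10} A246={t18} A346={t25} A356={t2}
C dims 6,15,10; δ0: rk 6, SNF 1^5·2; δ1: rk 9, SNF 1^9
degree 0: 6−6−0 = 0 → Ȟ^0 ≅ 0
degree 1: 15−9−6 = 0 plus torsion [2] → Ȟ^1 ≅ Z/2
degree 2: 10−0−9 = 1 → Ȟ^2 ≅ Z

Ȟ^0 ≅ 0, Ȟ^1 ≅ Z/2, Ȟ^2 ≅ Z


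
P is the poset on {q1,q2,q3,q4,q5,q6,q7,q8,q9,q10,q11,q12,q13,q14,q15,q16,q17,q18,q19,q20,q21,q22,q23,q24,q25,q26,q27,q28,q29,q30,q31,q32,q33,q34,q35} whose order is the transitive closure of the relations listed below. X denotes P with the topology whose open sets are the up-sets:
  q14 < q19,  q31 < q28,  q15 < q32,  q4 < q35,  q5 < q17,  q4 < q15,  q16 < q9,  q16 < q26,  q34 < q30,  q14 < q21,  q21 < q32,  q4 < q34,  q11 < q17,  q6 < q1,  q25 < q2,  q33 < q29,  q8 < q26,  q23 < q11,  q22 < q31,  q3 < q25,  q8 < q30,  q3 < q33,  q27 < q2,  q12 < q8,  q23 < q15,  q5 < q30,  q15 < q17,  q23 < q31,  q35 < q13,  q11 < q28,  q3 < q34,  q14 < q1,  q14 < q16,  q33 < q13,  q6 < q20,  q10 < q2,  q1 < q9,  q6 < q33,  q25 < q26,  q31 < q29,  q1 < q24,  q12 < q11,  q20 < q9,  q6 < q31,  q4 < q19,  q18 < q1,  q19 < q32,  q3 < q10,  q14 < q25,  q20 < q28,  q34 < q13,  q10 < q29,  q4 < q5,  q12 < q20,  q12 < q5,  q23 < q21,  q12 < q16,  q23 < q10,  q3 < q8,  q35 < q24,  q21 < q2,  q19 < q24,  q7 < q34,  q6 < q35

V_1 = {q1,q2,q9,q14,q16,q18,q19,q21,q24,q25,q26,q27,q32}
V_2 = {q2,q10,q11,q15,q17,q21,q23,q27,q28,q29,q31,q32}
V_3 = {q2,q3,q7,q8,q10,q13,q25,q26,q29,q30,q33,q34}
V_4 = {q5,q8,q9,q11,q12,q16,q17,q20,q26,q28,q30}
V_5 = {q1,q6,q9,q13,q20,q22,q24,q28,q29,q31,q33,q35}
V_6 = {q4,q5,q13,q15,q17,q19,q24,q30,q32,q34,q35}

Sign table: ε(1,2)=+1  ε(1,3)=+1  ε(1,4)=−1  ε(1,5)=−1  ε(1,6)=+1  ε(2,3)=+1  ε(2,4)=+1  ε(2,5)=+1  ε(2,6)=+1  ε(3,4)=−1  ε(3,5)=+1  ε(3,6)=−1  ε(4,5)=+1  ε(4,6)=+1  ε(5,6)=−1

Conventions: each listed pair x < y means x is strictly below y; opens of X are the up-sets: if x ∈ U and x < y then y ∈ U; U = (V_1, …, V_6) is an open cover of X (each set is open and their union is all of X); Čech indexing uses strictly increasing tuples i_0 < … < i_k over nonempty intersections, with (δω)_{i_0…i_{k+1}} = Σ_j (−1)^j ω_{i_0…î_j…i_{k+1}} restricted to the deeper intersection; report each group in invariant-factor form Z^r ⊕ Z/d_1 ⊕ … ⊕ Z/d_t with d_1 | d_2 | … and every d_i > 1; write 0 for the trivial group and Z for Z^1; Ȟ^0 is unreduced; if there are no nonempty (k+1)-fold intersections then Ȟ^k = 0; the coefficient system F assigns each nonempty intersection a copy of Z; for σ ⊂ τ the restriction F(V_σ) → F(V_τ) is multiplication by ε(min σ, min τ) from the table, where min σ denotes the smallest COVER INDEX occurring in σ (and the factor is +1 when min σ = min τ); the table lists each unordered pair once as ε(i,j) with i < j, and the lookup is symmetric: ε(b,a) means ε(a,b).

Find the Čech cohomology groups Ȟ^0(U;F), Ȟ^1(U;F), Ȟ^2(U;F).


Ȟ^0 = 0,  Ȟ^1 = Z/2,  Ȟ^2 = Z

nonempty overlaps:
  V12={q2,q21,q27,q32} V13={q2,q25,q26} V14={q9,q16,q26} V15={q1,q9,q24} V16={q19,q24,q32} V23={q2,q10,q29} V24={q11,q17,q28} V25={q28,q29,q31} V26={q15,q17,q32} V34={q8,q26,q30} V35={q13,q29,q33} V36={q13,q30,q34} V45={q9,q20,q28} V46={q5,q17,q30} V56={q13,q24,q35}
  V123={q2} V126={q32} V134={q26} V145={q9} V156={q24} V235={q29} V245={q28} V246={q17} V346={q30} V356={q13}
C dims 6,15,10; δ0: rk 6, SNF 1^5·2; δ1: rk 9, SNF 1^9
degree 0: 6−6−0 = 0 → Ȟ^0 ≅ 0
degree 1: 15−9−6 = 0 plus torsion [2] → Ȟ^1 ≅ Z/2
degree 2: 10−0−9 = 1 → Ȟ^2 ≅ Z
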